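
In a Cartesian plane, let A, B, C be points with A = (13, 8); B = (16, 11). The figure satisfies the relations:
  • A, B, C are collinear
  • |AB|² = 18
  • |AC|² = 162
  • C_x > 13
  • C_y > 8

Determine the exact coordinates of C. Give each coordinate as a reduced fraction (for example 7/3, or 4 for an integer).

C = (22, 17)

1. C_x = 22  [[A, B, C are collinear ⇒ -3x+3y+15=0] ∩ [|C−(13, 8)|²=162]]
2. C_y = 17  [[A, B, C are collinear ⇒ -3x+3y+15=0] ∩ [|C−(13, 8)|²=162]]
   so C = (22, 17)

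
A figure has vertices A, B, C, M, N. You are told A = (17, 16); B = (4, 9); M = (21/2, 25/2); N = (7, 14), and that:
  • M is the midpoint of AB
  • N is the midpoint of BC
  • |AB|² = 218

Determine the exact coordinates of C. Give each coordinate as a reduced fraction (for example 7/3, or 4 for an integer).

C = (10, 19)

1. C_x = 10  [C = 2·N−B = 2·(7, 14)−(4, 9)]
2. C_y = 19  [C = 2·N−B = 2·(7, 14)−(4, 9)]
   so C = (10, 19)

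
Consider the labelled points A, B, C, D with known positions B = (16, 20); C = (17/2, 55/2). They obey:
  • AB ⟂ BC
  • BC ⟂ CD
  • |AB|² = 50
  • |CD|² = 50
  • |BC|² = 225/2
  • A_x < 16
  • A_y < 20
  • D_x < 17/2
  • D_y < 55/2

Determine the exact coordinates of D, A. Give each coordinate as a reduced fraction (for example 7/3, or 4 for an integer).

D = (7/2, 45/2)
A = (11, 15)

1. D_x = 7/2  [[BC ⟂ CD ⇒ -15/2x+15/2y-285/2=0] ∩ [|D−(17/2, 55/2)|²=50]]
2. D_y = 45/2  [[BC ⟂ CD ⇒ -15/2x+15/2y-285/2=0] ∩ [|D−(17/2, 55/2)|²=50]]
   so D = (7/2, 45/2)
3. A_x = 11  [[AB ⟂ BC ⇒ 15/2x-15/2y+30=0] ∩ [|A−(16, 20)|²=50]]
4. A_y = 15  [[AB ⟂ BC ⇒ 15/2x-15/2y+30=0] ∩ [|A−(16, 20)|²=50]]
   so A = (11, 15)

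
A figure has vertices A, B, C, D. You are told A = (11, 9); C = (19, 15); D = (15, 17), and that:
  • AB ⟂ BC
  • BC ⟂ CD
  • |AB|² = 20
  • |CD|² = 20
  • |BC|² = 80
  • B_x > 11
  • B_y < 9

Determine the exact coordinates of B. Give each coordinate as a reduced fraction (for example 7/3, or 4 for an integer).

B = (15, 7)

1. B_x = 15  [[BC ⟂ CD ⇒ 4x-2y-46=0] ∩ [|B−(11, 9)|²=20]]
2. B_y = 7  [[BC ⟂ CD ⇒ 4x-2y-46=0] ∩ [|B−(11, 9)|²=20]]
   so B = (15, 7)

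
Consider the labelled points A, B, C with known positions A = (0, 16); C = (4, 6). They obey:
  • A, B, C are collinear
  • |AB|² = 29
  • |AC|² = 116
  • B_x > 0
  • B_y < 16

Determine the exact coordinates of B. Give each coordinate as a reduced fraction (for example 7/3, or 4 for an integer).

B = (2, 11)

1. B_x = 2  [[A, B, C are collinear ⇒ -10x-4y+64=0] ∩ [|B−(0, 16)|²=29]]
2. B_y = 11  [[A, B, C are collinear ⇒ -10x-4y+64=0] ∩ [|B−(0, 16)|²=29]]
   so B = (2, 11)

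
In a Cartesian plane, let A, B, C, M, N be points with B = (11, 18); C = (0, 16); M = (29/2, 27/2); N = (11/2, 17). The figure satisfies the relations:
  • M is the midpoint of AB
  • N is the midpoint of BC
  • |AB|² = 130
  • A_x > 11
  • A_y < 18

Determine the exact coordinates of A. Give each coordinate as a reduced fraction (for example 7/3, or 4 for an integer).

A = (18, 9)

1. A_x = 18  [A = 2·M−B = 2·(29/2, 27/2)−(11, 18)]
2. A_y = 9  [A = 2·M−B = 2·(29/2, 27/2)−(11, 18)]
   so A = (18, 9)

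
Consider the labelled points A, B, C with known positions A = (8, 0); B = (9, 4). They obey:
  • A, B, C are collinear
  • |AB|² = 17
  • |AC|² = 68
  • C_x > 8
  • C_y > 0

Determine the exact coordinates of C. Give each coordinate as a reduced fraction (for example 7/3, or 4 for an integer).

C = (10, 8)

1. C_x = 10  [[A, B, C are collinear ⇒ -4x+1y+32=0] ∩ [|C−(8, 0)|²=68]]
2. C_y = 8  [[A, B, C are collinear ⇒ -4x+1y+32=0] ∩ [|C−(8, 0)|²=68]]
   so C = (10, 8)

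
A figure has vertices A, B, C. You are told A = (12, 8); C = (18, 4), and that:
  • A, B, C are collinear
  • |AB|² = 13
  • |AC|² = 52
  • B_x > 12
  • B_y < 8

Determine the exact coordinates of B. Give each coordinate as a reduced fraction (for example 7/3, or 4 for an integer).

B = (15, 6)

1. B_x = 15  [[A, B, C are collinear ⇒ -4x-6y+96=0] ∩ [|B−(12, 8)|²=13]]
2. B_y = 6  [[A, B, C are collinear ⇒ -4x-6y+96=0] ∩ [|B−(12, 8)|²=13]]
   so B = (15, 6)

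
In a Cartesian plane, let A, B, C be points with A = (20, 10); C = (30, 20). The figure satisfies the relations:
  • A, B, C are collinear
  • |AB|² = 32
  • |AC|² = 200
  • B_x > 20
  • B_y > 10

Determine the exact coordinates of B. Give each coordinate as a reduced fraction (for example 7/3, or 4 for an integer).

1. B_x = 24  [[A, B, C are collinear ⇒ 10x-10y-100=0] ∩ [|B−(20, 10)|²=32]]
2. B_y = 14  [[A, B, C are collinear ⇒ 10x-10y-100=0] ∩ [|B−(20, 10)|²=32]]
   so B = (24, 14)

B = (24, 14)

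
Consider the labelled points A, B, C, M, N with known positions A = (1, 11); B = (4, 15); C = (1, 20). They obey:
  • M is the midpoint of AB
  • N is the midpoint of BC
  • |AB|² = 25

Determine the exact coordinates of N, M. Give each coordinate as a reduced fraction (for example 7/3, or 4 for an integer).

1. M_x = 5/2  [2·M = A+B = (1, 11)+(4, 15)]
2. M_y = 13  [2·M = A+B = (1, 11)+(4, 15)]
   so M = (5/2, 13)
3. N_x = 5/2  [2·N = B+C = (4, 15)+(1, 20)]
4. N_y = 35/2  [2·N = B+C = (4, 15)+(1, 20)]
   so N = (5/2, 35/2)

N = (5/2, 35/2)
M = (5/2, 13)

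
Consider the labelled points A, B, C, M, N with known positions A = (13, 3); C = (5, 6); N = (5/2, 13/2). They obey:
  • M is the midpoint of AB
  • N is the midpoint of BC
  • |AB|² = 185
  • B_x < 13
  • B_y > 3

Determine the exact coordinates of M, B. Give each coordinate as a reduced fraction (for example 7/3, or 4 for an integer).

1. B_x = 0  [B = 2·N−C = 2·(5/2, 13/2)−(5, 6)]
2. B_y = 7  [B = 2·N−C = 2·(5/2, 13/2)−(5, 6)]
   so B = (0, 7)
3. M_x = 13/2  [2·M = A+B = (13, 3)+(0, 7)]
4. M_y = 5  [2·M = A+B = (13, 3)+(0, 7)]
   so M = (13/2, 5)

M = (13/2, 5)
B = (0, 7)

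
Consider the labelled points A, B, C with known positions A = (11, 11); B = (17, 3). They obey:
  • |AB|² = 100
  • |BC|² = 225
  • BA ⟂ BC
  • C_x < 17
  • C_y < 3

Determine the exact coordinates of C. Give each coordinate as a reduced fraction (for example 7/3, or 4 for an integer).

C = (5, -6)

1. C_x = 5  [[BA ⟂ BC ⇒ -6x+8y+78=0] ∩ [|C−(17, 3)|²=225]]
2. C_y = -6  [[BA ⟂ BC ⇒ -6x+8y+78=0] ∩ [|C−(17, 3)|²=225]]
   so C = (5, -6)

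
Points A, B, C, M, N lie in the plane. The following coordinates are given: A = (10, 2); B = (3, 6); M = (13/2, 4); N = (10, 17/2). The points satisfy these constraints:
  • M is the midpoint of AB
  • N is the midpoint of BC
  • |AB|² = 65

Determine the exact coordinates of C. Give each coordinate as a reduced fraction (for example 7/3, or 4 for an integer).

C = (17, 11)

1. C_x = 17  [C = 2·N−B = 2·(10, 17/2)−(3, 6)]
2. C_y = 11  [C = 2·N−B = 2·(10, 17/2)−(3, 6)]
   so C = (17, 11)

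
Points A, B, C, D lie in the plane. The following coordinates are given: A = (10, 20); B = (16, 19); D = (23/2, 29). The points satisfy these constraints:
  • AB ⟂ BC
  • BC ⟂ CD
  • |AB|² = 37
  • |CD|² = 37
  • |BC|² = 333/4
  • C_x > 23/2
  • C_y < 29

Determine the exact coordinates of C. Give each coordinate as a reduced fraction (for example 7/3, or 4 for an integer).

1. C_x = 35/2  [[AB ⟂ BC ⇒ 6x-1y-77=0] ∩ [|C−(23/2, 29)|²=37]]
2. C_y = 28  [[AB ⟂ BC ⇒ 6x-1y-77=0] ∩ [|C−(23/2, 29)|²=37]]
   so C = (35/2, 28)

C = (35/2, 28)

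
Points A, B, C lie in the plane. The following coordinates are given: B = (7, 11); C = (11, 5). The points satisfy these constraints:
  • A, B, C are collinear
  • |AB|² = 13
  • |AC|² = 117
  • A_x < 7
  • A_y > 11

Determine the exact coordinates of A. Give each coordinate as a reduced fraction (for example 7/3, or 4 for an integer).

1. A_x = 5  [[A, B, C are collinear ⇒ 6x+4y-86=0] ∩ [|A−(7, 11)|²=13]]
2. A_y = 14  [[A, B, C are collinear ⇒ 6x+4y-86=0] ∩ [|A−(7, 11)|²=13]]
   so A = (5, 14)

A = (5, 14)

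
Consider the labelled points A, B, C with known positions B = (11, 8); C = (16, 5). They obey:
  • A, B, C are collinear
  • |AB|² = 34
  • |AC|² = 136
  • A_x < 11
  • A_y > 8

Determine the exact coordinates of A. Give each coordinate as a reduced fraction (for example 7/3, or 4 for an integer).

A = (6, 11)

1. A_x = 6  [[A, B, C are collinear ⇒ 3x+5y-73=0] ∩ [|A−(11, 8)|²=34]]
2. A_y = 11  [[A, B, C are collinear ⇒ 3x+5y-73=0] ∩ [|A−(11, 8)|²=34]]
   so A = (6, 11)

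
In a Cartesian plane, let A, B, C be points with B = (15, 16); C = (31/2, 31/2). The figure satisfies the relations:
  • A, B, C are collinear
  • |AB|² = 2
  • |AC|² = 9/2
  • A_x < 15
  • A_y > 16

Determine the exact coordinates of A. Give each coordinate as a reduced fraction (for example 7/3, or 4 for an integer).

A = (14, 17)

1. A_x = 14  [[A, B, C are collinear ⇒ 1/2x+1/2y-31/2=0] ∩ [|A−(15, 16)|²=2]]
2. A_y = 17  [[A, B, C are collinear ⇒ 1/2x+1/2y-31/2=0] ∩ [|A−(15, 16)|²=2]]
   so A = (14, 17)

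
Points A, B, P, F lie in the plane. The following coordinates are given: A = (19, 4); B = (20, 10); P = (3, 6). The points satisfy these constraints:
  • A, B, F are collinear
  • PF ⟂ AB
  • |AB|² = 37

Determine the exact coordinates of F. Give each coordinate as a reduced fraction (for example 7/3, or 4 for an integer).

1. F_x = 699/37  [[A, B, F are collinear ⇒ -6x+1y+110=0] ∩ [PF ⟂ AB ⇒ 1x+6y-39=0]]
2. F_y = 124/37  [[A, B, F are collinear ⇒ -6x+1y+110=0] ∩ [PF ⟂ AB ⇒ 1x+6y-39=0]]
   so F = (699/37, 124/37)

F = (699/37, 124/37)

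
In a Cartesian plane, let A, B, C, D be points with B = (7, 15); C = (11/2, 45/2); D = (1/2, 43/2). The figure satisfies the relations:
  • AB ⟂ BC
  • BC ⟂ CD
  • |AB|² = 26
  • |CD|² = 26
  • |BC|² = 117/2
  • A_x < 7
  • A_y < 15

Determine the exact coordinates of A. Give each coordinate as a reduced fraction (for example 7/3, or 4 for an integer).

1. A_x = 2  [[AB ⟂ BC ⇒ 3/2x-15/2y+102=0] ∩ [|A−(7, 15)|²=26]]
2. A_y = 14  [[AB ⟂ BC ⇒ 3/2x-15/2y+102=0] ∩ [|A−(7, 15)|²=26]]
   so A = (2, 14)

A = (2, 14)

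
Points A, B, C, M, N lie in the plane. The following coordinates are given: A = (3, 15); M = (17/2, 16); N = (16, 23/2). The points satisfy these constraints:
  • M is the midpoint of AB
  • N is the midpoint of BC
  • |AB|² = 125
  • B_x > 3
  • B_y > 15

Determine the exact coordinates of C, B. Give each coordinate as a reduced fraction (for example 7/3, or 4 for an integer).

C = (18, 6)
B = (14, 17)

1. B_x = 14  [B = 2·M−A = 2·(17/2, 16)−(3, 15)]
2. B_y = 17  [B = 2·M−A = 2·(17/2, 16)−(3, 15)]
   so B = (14, 17)
3. C_x = 18  [C = 2·N−B = 2·(16, 23/2)−(14, 17)]
4. C_y = 6  [C = 2·N−B = 2·(16, 23/2)−(14, 17)]
   so C = (18, 6)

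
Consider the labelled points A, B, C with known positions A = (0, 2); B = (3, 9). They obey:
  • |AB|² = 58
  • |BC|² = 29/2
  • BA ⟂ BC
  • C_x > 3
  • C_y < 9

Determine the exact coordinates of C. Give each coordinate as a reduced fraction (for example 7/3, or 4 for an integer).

1. C_x = 13/2  [[BA ⟂ BC ⇒ -3x-7y+72=0] ∩ [|C−(3, 9)|²=29/2]]
2. C_y = 15/2  [[BA ⟂ BC ⇒ -3x-7y+72=0] ∩ [|C−(3, 9)|²=29/2]]
   so C = (13/2, 15/2)

C = (13/2, 15/2)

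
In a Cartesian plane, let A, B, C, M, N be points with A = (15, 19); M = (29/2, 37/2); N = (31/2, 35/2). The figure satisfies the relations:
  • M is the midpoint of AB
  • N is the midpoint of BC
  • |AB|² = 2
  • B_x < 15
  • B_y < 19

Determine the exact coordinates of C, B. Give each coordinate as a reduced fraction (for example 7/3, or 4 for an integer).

1. B_x = 14  [B = 2·M−A = 2·(29/2, 37/2)−(15, 19)]
2. B_y = 18  [B = 2·M−A = 2·(29/2, 37/2)−(15, 19)]
   so B = (14, 18)
3. C_x = 17  [C = 2·N−B = 2·(31/2, 35/2)−(14, 18)]
4. C_y = 17  [C = 2·N−B = 2·(31/2, 35/2)−(14, 18)]
   so C = (17, 17)

C = (17, 17)
B = (14, 18)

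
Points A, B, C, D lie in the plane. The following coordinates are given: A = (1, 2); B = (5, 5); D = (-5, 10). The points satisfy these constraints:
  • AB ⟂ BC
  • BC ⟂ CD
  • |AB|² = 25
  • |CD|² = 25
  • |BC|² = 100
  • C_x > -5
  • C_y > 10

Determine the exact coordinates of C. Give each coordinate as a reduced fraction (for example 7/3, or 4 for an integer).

1. C_x = -1  [[AB ⟂ BC ⇒ 4x+3y-35=0] ∩ [|C−(-5, 10)|²=25]]
2. C_y = 13  [[AB ⟂ BC ⇒ 4x+3y-35=0] ∩ [|C−(-5, 10)|²=25]]
   so C = (-1, 13)

C = (-1, 13)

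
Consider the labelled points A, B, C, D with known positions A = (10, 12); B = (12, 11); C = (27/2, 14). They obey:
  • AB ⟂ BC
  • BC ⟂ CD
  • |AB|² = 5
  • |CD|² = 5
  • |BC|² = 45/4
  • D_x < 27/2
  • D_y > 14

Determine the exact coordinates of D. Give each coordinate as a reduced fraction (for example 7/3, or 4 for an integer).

1. D_x = 23/2  [[BC ⟂ CD ⇒ 3/2x+3y-249/4=0] ∩ [|D−(27/2, 14)|²=5]]
2. D_y = 15  [[BC ⟂ CD ⇒ 3/2x+3y-249/4=0] ∩ [|D−(27/2, 14)|²=5]]
   so D = (23/2, 15)

D = (23/2, 15)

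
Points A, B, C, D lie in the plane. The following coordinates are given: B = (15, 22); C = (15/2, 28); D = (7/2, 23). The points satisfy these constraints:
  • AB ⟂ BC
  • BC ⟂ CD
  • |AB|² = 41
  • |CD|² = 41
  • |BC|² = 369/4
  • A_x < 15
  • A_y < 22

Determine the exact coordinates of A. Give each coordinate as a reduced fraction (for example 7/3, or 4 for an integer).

1. A_x = 11  [[AB ⟂ BC ⇒ 15/2x-6y+39/2=0] ∩ [|A−(15, 22)|²=41]]
2. A_y = 17  [[AB ⟂ BC ⇒ 15/2x-6y+39/2=0] ∩ [|A−(15, 22)|²=41]]
   so A = (11, 17)

A = (11, 17)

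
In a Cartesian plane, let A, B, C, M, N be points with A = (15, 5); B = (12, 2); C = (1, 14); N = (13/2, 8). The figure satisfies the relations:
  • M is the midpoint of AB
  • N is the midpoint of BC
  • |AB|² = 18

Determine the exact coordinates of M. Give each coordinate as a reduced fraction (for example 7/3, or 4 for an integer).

1. M_x = 27/2  [2·M = A+B = (15, 5)+(12, 2)]
2. M_y = 7/2  [2·M = A+B = (15, 5)+(12, 2)]
   so M = (27/2, 7/2)

M = (27/2, 7/2)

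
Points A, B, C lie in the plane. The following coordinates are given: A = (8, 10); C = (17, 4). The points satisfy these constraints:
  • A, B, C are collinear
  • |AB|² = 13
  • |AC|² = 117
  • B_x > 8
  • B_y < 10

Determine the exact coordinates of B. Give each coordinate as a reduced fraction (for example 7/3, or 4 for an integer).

1. B_x = 11  [[A, B, C are collinear ⇒ -6x-9y+138=0] ∩ [|B−(8, 10)|²=13]]
2. B_y = 8  [[A, B, C are collinear ⇒ -6x-9y+138=0] ∩ [|B−(8, 10)|²=13]]
   so B = (11, 8)

B = (11, 8)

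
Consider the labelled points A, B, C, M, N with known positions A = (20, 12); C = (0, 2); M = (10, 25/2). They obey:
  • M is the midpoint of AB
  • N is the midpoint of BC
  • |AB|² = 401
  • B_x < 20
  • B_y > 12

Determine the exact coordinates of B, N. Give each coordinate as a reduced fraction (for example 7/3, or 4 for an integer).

B = (0, 13)
N = (0, 15/2)

1. B_x = 0  [B = 2·M−A = 2·(10, 25/2)−(20, 12)]
2. B_y = 13  [B = 2·M−A = 2·(10, 25/2)−(20, 12)]
   so B = (0, 13)
3. N_x = 0  [2·N = B+C = (0, 13)+(0, 2)]
4. N_y = 15/2  [2·N = B+C = (0, 13)+(0, 2)]
   so N = (0, 15/2)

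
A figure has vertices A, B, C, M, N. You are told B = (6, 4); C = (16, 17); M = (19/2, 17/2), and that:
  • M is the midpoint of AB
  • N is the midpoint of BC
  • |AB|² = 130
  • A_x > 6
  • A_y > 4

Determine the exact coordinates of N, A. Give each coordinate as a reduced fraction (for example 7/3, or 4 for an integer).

N = (11, 21/2)
A = (13, 13)

1. A_x = 13  [A = 2·M−B = 2·(19/2, 17/2)−(6, 4)]
2. A_y = 13  [A = 2·M−B = 2·(19/2, 17/2)−(6, 4)]
   so A = (13, 13)
3. N_x = 11  [2·N = B+C = (6, 4)+(16, 17)]
4. N_y = 21/2  [2·N = B+C = (6, 4)+(16, 17)]
   so N = (11, 21/2)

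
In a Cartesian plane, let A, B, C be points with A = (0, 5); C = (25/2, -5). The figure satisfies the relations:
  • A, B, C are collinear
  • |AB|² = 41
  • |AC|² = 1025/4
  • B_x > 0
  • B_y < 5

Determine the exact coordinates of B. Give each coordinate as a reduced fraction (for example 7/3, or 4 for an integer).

1. B_x = 5  [[A, B, C are collinear ⇒ -10x-25/2y+125/2=0] ∩ [|B−(0, 5)|²=41]]
2. B_y = 1  [[A, B, C are collinear ⇒ -10x-25/2y+125/2=0] ∩ [|B−(0, 5)|²=41]]
   so B = (5, 1)

B = (5, 1)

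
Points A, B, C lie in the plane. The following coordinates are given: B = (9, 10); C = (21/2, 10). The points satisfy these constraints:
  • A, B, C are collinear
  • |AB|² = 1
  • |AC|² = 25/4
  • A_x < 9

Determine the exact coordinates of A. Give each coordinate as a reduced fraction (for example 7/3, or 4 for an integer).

1. A_x = 8  [[A, B, C are collinear ⇒ 3/2y-15=0] ∩ [|A−(9, 10)|²=1]]
2. A_y = 10  [[A, B, C are collinear ⇒ 3/2y-15=0] ∩ [|A−(9, 10)|²=1]]
   so A = (8, 10)

A = (8, 10)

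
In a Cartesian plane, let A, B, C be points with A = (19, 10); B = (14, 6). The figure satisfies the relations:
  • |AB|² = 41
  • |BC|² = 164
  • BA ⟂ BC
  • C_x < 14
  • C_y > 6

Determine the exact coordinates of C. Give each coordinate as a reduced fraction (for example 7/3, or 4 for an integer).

C = (6, 16)

1. C_x = 6  [[BA ⟂ BC ⇒ 5x+4y-94=0] ∩ [|C−(14, 6)|²=164]]
2. C_y = 16  [[BA ⟂ BC ⇒ 5x+4y-94=0] ∩ [|C−(14, 6)|²=164]]
   so C = (6, 16)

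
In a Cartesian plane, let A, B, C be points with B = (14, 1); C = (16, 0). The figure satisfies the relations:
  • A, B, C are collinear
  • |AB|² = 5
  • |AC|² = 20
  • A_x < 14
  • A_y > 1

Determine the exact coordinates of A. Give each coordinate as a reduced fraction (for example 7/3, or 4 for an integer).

1. A_x = 12  [[A, B, C are collinear ⇒ 1x+2y-16=0] ∩ [|A−(14, 1)|²=5]]
2. A_y = 2  [[A, B, C are collinear ⇒ 1x+2y-16=0] ∩ [|A−(14, 1)|²=5]]
   so A = (12, 2)

A = (12, 2)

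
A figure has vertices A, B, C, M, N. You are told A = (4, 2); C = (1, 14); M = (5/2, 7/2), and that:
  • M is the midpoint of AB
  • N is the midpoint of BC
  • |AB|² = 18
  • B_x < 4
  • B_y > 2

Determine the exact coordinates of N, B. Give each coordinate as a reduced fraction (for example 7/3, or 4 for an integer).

N = (1, 19/2)
B = (1, 5)

1. B_x = 1  [B = 2·M−A = 2·(5/2, 7/2)−(4, 2)]
2. B_y = 5  [B = 2·M−A = 2·(5/2, 7/2)−(4, 2)]
   so B = (1, 5)
3. N_x = 1  [2·N = B+C = (1, 5)+(1, 14)]
4. N_y = 19/2  [2·N = B+C = (1, 5)+(1, 14)]
   so N = (1, 19/2)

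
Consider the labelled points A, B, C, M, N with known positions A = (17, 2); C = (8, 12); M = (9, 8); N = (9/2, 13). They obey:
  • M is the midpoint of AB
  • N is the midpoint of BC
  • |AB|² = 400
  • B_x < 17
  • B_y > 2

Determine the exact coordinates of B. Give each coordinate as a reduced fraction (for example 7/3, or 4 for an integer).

B = (1, 14)

1. B_x = 1  [B = 2·M−A = 2·(9, 8)−(17, 2)]
2. B_y = 14  [B = 2·M−A = 2·(9, 8)−(17, 2)]
   so B = (1, 14)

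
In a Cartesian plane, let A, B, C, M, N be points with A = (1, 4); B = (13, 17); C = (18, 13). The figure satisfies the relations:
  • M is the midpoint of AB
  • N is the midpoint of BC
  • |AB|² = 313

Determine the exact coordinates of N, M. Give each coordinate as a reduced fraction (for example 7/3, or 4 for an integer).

N = (31/2, 15)
M = (7, 21/2)

1. M_x = 7  [2·M = A+B = (1, 4)+(13, 17)]
2. M_y = 21/2  [2·M = A+B = (1, 4)+(13, 17)]
   so M = (7, 21/2)
3. N_x = 31/2  [2·N = B+C = (13, 17)+(18, 13)]
4. N_y = 15  [2·N = B+C = (13, 17)+(18, 13)]
   so N = (31/2, 15)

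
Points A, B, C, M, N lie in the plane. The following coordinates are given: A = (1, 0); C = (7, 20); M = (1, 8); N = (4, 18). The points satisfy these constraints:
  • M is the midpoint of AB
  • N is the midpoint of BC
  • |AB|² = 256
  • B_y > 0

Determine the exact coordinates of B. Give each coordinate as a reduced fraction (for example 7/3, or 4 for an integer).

B = (1, 16)

1. B_x = 1  [B = 2·M−A = 2·(1, 8)−(1, 0)]
2. B_y = 16  [B = 2·M−A = 2·(1, 8)−(1, 0)]
   so B = (1, 16)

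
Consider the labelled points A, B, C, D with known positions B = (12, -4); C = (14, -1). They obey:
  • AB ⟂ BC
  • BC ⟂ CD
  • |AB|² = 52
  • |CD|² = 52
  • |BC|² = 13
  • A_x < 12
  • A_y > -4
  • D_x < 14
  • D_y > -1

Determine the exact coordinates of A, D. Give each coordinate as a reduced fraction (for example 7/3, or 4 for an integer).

A = (6, 0)
D = (8, 3)

1. A_x = 6  [[AB ⟂ BC ⇒ -2x-3y+12=0] ∩ [|A−(12, -4)|²=52]]
2. A_y = 0  [[AB ⟂ BC ⇒ -2x-3y+12=0] ∩ [|A−(12, -4)|²=52]]
   so A = (6, 0)
3. D_x = 8  [[BC ⟂ CD ⇒ 2x+3y-25=0] ∩ [|D−(14, -1)|²=52]]
4. D_y = 3  [[BC ⟂ CD ⇒ 2x+3y-25=0] ∩ [|D−(14, -1)|²=52]]
   so D = (8, 3)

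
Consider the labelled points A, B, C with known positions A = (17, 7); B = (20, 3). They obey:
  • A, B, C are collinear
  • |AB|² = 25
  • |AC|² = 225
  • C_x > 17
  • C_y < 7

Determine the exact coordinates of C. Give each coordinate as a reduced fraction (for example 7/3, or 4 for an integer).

1. C_x = 26  [[A, B, C are collinear ⇒ 4x+3y-89=0] ∩ [|C−(17, 7)|²=225]]
2. C_y = -5  [[A, B, C are collinear ⇒ 4x+3y-89=0] ∩ [|C−(17, 7)|²=225]]
   so C = (26, -5)

C = (26, -5)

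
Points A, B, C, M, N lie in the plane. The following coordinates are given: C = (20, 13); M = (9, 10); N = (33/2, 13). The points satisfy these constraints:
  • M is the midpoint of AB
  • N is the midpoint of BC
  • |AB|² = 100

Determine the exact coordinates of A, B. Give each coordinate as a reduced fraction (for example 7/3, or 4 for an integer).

A = (5, 7)
B = (13, 13)

1. B_x = 13  [B = 2·N−C = 2·(33/2, 13)−(20, 13)]
2. B_y = 13  [B = 2·N−C = 2·(33/2, 13)−(20, 13)]
   so B = (13, 13)
3. A_x = 5  [A = 2·M−B = 2·(9, 10)−(13, 13)]
4. A_y = 7  [A = 2·M−B = 2·(9, 10)−(13, 13)]
   so A = (5, 7)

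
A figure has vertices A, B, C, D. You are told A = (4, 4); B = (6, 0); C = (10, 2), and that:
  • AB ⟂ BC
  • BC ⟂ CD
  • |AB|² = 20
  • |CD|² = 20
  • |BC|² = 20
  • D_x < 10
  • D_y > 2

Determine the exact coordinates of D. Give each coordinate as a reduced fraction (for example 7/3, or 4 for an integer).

D = (8, 6)

1. D_x = 8  [[BC ⟂ CD ⇒ 4x+2y-44=0] ∩ [|D−(10, 2)|²=20]]
2. D_y = 6  [[BC ⟂ CD ⇒ 4x+2y-44=0] ∩ [|D−(10, 2)|²=20]]
   so D = (8, 6)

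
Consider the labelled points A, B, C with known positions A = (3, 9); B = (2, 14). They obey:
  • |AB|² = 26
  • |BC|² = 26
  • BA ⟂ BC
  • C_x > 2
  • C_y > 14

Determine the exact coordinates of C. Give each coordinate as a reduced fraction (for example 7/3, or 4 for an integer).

1. C_x = 7  [[BA ⟂ BC ⇒ 1x-5y+68=0] ∩ [|C−(2, 14)|²=26]]
2. C_y = 15  [[BA ⟂ BC ⇒ 1x-5y+68=0] ∩ [|C−(2, 14)|²=26]]
   so C = (7, 15)

C = (7, 15)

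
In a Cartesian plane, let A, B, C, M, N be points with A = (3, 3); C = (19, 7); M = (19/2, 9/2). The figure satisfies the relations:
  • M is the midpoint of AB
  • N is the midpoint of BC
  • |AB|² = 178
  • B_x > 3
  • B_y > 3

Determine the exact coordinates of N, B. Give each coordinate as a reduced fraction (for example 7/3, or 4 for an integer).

N = (35/2, 13/2)
B = (16, 6)

1. B_x = 16  [B = 2·M−A = 2·(19/2, 9/2)−(3, 3)]
2. B_y = 6  [B = 2·M−A = 2·(19/2, 9/2)−(3, 3)]
   so B = (16, 6)
3. N_x = 35/2  [2·N = B+C = (16, 6)+(19, 7)]
4. N_y = 13/2  [2·N = B+C = (16, 6)+(19, 7)]
   so N = (35/2, 13/2)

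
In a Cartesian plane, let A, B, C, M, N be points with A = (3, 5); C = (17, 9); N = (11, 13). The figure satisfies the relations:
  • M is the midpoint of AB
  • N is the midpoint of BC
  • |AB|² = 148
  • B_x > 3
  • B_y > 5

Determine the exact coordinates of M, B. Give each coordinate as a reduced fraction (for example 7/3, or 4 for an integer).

1. B_x = 5  [B = 2·N−C = 2·(11, 13)−(17, 9)]
2. B_y = 17  [B = 2·N−C = 2·(11, 13)−(17, 9)]
   so B = (5, 17)
3. M_x = 4  [2·M = A+B = (3, 5)+(5, 17)]
4. M_y = 11  [2·M = A+B = (3, 5)+(5, 17)]
   so M = (4, 11)

M = (4, 11)
B = (5, 17)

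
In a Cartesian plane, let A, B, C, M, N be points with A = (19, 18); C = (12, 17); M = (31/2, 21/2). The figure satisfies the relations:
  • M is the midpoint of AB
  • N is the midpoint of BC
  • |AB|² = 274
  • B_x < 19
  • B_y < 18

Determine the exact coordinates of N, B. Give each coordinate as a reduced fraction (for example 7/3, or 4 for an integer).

N = (12, 10)
B = (12, 3)

1. B_x = 12  [B = 2·M−A = 2·(31/2, 21/2)−(19, 18)]
2. B_y = 3  [B = 2·M−A = 2·(31/2, 21/2)−(19, 18)]
   so B = (12, 3)
3. N_x = 12  [2·N = B+C = (12, 3)+(12, 17)]
4. N_y = 10  [2·N = B+C = (12, 3)+(12, 17)]
   so N = (12, 10)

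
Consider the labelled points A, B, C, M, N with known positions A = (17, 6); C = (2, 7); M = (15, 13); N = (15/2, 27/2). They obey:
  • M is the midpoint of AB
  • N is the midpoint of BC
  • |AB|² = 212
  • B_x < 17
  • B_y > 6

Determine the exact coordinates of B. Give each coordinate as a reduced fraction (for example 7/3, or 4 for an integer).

B = (13, 20)

1. B_x = 13  [B = 2·M−A = 2·(15, 13)−(17, 6)]
2. B_y = 20  [B = 2·M−A = 2·(15, 13)−(17, 6)]
   so B = (13, 20)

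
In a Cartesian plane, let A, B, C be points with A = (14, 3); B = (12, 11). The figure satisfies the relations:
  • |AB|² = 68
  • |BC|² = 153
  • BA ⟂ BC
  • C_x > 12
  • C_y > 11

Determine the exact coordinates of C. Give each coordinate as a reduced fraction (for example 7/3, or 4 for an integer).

1. C_x = 24  [[BA ⟂ BC ⇒ 2x-8y+64=0] ∩ [|C−(12, 11)|²=153]]
2. C_y = 14  [[BA ⟂ BC ⇒ 2x-8y+64=0] ∩ [|C−(12, 11)|²=153]]
   so C = (24, 14)

C = (24, 14)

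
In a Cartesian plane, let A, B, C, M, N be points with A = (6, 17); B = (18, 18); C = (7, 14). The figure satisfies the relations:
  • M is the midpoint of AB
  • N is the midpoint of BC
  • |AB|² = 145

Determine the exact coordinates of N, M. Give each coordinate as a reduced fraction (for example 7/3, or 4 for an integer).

N = (25/2, 16)
M = (12, 35/2)

1. M_x = 12  [2·M = A+B = (6, 17)+(18, 18)]
2. M_y = 35/2  [2·M = A+B = (6, 17)+(18, 18)]
   so M = (12, 35/2)
3. N_x = 25/2  [2·N = B+C = (18, 18)+(7, 14)]
4. N_y = 16  [2·N = B+C = (18, 18)+(7, 14)]
   so N = (25/2, 16)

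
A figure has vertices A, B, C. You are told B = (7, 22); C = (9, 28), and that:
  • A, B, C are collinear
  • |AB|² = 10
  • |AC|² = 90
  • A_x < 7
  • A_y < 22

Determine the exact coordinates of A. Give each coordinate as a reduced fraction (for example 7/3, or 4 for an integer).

A = (6, 19)

1. A_x = 6  [[A, B, C are collinear ⇒ -6x+2y-2=0] ∩ [|A−(7, 22)|²=10]]
2. A_y = 19  [[A, B, C are collinear ⇒ -6x+2y-2=0] ∩ [|A−(7, 22)|²=10]]
   so A = (6, 19)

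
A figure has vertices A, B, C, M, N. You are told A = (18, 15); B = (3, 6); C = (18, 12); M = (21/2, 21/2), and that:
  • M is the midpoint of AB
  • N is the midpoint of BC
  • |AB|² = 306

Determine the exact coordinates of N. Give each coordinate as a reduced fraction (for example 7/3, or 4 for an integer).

N = (21/2, 9)

1. N_x = 21/2  [2·N = B+C = (3, 6)+(18, 12)]
2. N_y = 9  [2·N = B+C = (3, 6)+(18, 12)]
   so N = (21/2, 9)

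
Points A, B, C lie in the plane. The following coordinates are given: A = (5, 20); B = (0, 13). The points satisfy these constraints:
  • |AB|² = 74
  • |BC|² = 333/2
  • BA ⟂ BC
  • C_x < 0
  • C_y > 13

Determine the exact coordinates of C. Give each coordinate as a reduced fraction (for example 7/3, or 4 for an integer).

1. C_x = -21/2  [[BA ⟂ BC ⇒ 5x+7y-91=0] ∩ [|C−(0, 13)|²=333/2]]
2. C_y = 41/2  [[BA ⟂ BC ⇒ 5x+7y-91=0] ∩ [|C−(0, 13)|²=333/2]]
   so C = (-21/2, 41/2)

C = (-21/2, 41/2)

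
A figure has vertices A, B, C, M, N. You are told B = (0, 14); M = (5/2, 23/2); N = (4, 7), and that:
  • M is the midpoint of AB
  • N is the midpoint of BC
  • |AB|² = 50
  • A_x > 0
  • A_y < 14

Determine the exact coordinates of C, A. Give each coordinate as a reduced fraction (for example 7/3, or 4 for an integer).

C = (8, 0)
A = (5, 9)

1. A_x = 5  [A = 2·M−B = 2·(5/2, 23/2)−(0, 14)]
2. A_y = 9  [A = 2·M−B = 2·(5/2, 23/2)−(0, 14)]
   so A = (5, 9)
3. C_x = 8  [C = 2·N−B = 2·(4, 7)−(0, 14)]
4. C_y = 0  [C = 2·N−B = 2·(4, 7)−(0, 14)]
   so C = (8, 0)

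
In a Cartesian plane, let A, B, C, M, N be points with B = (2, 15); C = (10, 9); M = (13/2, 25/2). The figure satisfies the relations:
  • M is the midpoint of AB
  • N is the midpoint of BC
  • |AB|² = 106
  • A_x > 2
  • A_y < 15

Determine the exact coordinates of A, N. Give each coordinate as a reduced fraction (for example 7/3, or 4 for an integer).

A = (11, 10)
N = (6, 12)

1. A_x = 11  [A = 2·M−B = 2·(13/2, 25/2)−(2, 15)]
2. A_y = 10  [A = 2·M−B = 2·(13/2, 25/2)−(2, 15)]
   so A = (11, 10)
3. N_x = 6  [2·N = B+C = (2, 15)+(10, 9)]
4. N_y = 12  [2·N = B+C = (2, 15)+(10, 9)]
   so N = (6, 12)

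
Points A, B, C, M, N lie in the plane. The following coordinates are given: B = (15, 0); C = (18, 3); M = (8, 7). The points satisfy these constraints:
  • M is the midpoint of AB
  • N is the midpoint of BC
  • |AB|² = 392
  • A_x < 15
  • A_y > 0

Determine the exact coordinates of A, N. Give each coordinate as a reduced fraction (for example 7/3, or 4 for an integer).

1. A_x = 1  [A = 2·M−B = 2·(8, 7)−(15, 0)]
2. A_y = 14  [A = 2·M−B = 2·(8, 7)−(15, 0)]
   so A = (1, 14)
3. N_x = 33/2  [2·N = B+C = (15, 0)+(18, 3)]
4. N_y = 3/2  [2·N = B+C = (15, 0)+(18, 3)]
   so N = (33/2, 3/2)

A = (1, 14)
N = (33/2, 3/2)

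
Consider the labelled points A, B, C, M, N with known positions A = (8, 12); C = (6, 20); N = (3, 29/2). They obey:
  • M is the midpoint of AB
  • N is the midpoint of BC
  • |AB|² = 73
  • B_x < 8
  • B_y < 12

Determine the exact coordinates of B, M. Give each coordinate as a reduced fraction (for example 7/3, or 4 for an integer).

1. B_x = 0  [B = 2·N−C = 2·(3, 29/2)−(6, 20)]
2. B_y = 9  [B = 2·N−C = 2·(3, 29/2)−(6, 20)]
   so B = (0, 9)
3. M_x = 4  [2·M = A+B = (8, 12)+(0, 9)]
4. M_y = 21/2  [2·M = A+B = (8, 12)+(0, 9)]
   so M = (4, 21/2)

B = (0, 9)
M = (4, 21/2)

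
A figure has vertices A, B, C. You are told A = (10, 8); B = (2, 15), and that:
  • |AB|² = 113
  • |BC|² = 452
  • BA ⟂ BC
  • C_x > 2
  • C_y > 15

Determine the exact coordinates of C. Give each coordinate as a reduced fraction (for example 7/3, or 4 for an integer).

1. C_x = 16  [[BA ⟂ BC ⇒ 8x-7y+89=0] ∩ [|C−(2, 15)|²=452]]
2. C_y = 31  [[BA ⟂ BC ⇒ 8x-7y+89=0] ∩ [|C−(2, 15)|²=452]]
   so C = (16, 31)

C = (16, 31)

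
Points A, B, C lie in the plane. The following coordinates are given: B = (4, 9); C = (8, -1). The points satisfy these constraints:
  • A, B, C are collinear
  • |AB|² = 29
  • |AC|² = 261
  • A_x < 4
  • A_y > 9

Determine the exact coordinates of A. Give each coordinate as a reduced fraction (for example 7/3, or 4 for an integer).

1. A_x = 2  [[A, B, C are collinear ⇒ 10x+4y-76=0] ∩ [|A−(4, 9)|²=29]]
2. A_y = 14  [[A, B, C are collinear ⇒ 10x+4y-76=0] ∩ [|A−(4, 9)|²=29]]
   so A = (2, 14)

A = (2, 14)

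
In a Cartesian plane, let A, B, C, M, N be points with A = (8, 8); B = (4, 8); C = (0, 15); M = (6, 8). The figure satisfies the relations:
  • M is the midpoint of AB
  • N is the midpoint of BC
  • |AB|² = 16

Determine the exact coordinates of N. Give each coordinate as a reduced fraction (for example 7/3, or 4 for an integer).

N = (2, 23/2)

1. N_x = 2  [2·N = B+C = (4, 8)+(0, 15)]
2. N_y = 23/2  [2·N = B+C = (4, 8)+(0, 15)]
   so N = (2, 23/2)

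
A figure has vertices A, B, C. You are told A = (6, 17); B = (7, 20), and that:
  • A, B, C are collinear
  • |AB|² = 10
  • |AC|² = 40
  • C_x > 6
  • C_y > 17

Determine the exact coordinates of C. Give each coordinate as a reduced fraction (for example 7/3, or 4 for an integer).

1. C_x = 8  [[A, B, C are collinear ⇒ -3x+1y+1=0] ∩ [|C−(6, 17)|²=40]]
2. C_y = 23  [[A, B, C are collinear ⇒ -3x+1y+1=0] ∩ [|C−(6, 17)|²=40]]
   so C = (8, 23)

C = (8, 23)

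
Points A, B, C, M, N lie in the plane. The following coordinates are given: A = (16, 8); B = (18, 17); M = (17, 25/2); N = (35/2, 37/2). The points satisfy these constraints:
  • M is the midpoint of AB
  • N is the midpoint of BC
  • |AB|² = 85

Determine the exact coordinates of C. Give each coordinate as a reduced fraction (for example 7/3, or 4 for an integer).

1. C_x = 17  [C = 2·N−B = 2·(35/2, 37/2)−(18, 17)]
2. C_y = 20  [C = 2·N−B = 2·(35/2, 37/2)−(18, 17)]
   so C = (17, 20)

C = (17, 20)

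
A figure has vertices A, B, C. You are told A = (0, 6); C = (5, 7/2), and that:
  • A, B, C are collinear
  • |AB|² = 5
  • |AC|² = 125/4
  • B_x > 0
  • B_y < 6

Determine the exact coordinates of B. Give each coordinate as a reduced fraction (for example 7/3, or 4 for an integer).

B = (2, 5)

1. B_x = 2  [[A, B, C are collinear ⇒ -5/2x-5y+30=0] ∩ [|B−(0, 6)|²=5]]
2. B_y = 5  [[A, B, C are collinear ⇒ -5/2x-5y+30=0] ∩ [|B−(0, 6)|²=5]]
   so B = (2, 5)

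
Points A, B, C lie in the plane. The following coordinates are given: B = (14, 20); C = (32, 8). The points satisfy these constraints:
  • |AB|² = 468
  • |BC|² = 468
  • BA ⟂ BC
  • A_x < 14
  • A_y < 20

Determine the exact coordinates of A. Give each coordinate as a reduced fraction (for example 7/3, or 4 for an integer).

A = (2, 2)

1. A_x = 2  [[BA ⟂ BC ⇒ 18x-12y-12=0] ∩ [|A−(14, 20)|²=468]]
2. A_y = 2  [[BA ⟂ BC ⇒ 18x-12y-12=0] ∩ [|A−(14, 20)|²=468]]
   so A = (2, 2)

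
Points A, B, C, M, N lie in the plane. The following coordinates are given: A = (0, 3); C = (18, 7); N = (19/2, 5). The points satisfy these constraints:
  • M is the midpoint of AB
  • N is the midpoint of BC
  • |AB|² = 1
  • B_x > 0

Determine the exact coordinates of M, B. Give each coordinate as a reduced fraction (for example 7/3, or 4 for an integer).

1. B_x = 1  [B = 2·N−C = 2·(19/2, 5)−(18, 7)]
2. B_y = 3  [B = 2·N−C = 2·(19/2, 5)−(18, 7)]
   so B = (1, 3)
3. M_x = 1/2  [2·M = A+B = (0, 3)+(1, 3)]
4. M_y = 3  [2·M = A+B = (0, 3)+(1, 3)]
   so M = (1/2, 3)

M = (1/2, 3)
B = (1, 3)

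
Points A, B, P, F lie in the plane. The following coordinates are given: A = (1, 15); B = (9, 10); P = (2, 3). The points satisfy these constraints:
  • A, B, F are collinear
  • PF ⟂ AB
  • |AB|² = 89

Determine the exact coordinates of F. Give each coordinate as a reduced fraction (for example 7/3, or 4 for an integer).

F = (633/89, 995/89)

1. F_x = 633/89  [[A, B, F are collinear ⇒ 5x+8y-125=0] ∩ [PF ⟂ AB ⇒ 8x-5y-1=0]]
2. F_y = 995/89  [[A, B, F are collinear ⇒ 5x+8y-125=0] ∩ [PF ⟂ AB ⇒ 8x-5y-1=0]]
   so F = (633/89, 995/89)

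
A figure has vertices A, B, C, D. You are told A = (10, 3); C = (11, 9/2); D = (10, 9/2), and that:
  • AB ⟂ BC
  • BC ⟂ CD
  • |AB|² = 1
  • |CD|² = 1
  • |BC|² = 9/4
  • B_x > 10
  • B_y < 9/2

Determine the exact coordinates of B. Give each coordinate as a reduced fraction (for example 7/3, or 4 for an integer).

B = (11, 3)

1. B_x = 11  [[BC ⟂ CD ⇒ 1x-11=0] ∩ [|B−(10, 3)|²=1]]
2. B_y = 3  [[BC ⟂ CD ⇒ 1x-11=0] ∩ [|B−(10, 3)|²=1]]
   so B = (11, 3)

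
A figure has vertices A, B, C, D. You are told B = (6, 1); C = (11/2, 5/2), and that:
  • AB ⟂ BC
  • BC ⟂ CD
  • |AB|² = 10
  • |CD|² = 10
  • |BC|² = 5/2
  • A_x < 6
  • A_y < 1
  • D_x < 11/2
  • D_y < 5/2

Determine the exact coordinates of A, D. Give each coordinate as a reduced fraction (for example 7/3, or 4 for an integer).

1. A_x = 3  [[AB ⟂ BC ⇒ 1/2x-3/2y-3/2=0] ∩ [|A−(6, 1)|²=10]]
2. A_y = 0  [[AB ⟂ BC ⇒ 1/2x-3/2y-3/2=0] ∩ [|A−(6, 1)|²=10]]
   so A = (3, 0)
3. D_x = 5/2  [[BC ⟂ CD ⇒ -1/2x+3/2y-1=0] ∩ [|D−(11/2, 5/2)|²=10]]
4. D_y = 3/2  [[BC ⟂ CD ⇒ -1/2x+3/2y-1=0] ∩ [|D−(11/2, 5/2)|²=10]]
   so D = (5/2, 3/2)

A = (3, 0)
D = (5/2, 3/2)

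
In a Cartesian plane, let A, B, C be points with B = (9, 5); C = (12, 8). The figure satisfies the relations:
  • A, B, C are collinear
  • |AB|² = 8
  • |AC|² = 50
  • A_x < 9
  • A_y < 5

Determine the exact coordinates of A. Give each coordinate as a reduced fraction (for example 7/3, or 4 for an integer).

1. A_x = 7  [[A, B, C are collinear ⇒ -3x+3y+12=0] ∩ [|A−(9, 5)|²=8]]
2. A_y = 3  [[A, B, C are collinear ⇒ -3x+3y+12=0] ∩ [|A−(9, 5)|²=8]]
   so A = (7, 3)

A = (7, 3)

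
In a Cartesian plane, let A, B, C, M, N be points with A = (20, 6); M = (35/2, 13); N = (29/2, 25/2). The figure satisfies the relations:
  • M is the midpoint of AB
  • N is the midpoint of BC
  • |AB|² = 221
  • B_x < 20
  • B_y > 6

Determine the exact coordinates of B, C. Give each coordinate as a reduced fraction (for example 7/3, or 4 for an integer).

B = (15, 20)
C = (14, 5)

1. B_x = 15  [B = 2·M−A = 2·(35/2, 13)−(20, 6)]
2. B_y = 20  [B = 2·M−A = 2·(35/2, 13)−(20, 6)]
   so B = (15, 20)
3. C_x = 14  [C = 2·N−B = 2·(29/2, 25/2)−(15, 20)]
4. C_y = 5  [C = 2·N−B = 2·(29/2, 25/2)−(15, 20)]
   so C = (14, 5)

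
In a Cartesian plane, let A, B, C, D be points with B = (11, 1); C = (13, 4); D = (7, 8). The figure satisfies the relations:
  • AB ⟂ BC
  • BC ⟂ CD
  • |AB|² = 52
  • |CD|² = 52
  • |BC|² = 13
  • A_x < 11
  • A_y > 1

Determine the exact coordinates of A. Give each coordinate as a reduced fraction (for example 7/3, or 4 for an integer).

A = (5, 5)

1. A_x = 5  [[AB ⟂ BC ⇒ -2x-3y+25=0] ∩ [|A−(11, 1)|²=52]]
2. A_y = 5  [[AB ⟂ BC ⇒ -2x-3y+25=0] ∩ [|A−(11, 1)|²=52]]
   so A = (5, 5)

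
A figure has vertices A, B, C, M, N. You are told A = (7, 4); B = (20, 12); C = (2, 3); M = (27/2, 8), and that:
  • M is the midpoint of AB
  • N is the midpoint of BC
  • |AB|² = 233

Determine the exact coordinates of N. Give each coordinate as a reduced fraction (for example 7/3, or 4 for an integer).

N = (11, 15/2)

1. N_x = 11  [2·N = B+C = (20, 12)+(2, 3)]
2. N_y = 15/2  [2·N = B+C = (20, 12)+(2, 3)]
   so N = (11, 15/2)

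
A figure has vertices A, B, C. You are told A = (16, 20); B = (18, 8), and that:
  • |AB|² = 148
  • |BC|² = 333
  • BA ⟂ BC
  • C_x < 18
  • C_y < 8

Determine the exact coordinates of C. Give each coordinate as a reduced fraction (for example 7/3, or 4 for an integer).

C = (0, 5)

1. C_x = 0  [[BA ⟂ BC ⇒ -2x+12y-60=0] ∩ [|C−(18, 8)|²=333]]
2. C_y = 5  [[BA ⟂ BC ⇒ -2x+12y-60=0] ∩ [|C−(18, 8)|²=333]]
   so C = (0, 5)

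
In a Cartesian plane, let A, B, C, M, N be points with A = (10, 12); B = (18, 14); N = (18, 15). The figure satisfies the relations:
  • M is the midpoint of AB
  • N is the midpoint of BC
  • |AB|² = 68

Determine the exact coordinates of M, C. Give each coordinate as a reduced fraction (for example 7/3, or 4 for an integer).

1. M_x = 14  [2·M = A+B = (10, 12)+(18, 14)]
2. M_y = 13  [2·M = A+B = (10, 12)+(18, 14)]
   so M = (14, 13)
3. C_x = 18  [C = 2·N−B = 2·(18, 15)−(18, 14)]
4. C_y = 16  [C = 2·N−B = 2·(18, 15)−(18, 14)]
   so C = (18, 16)

M = (14, 13)
C = (18, 16)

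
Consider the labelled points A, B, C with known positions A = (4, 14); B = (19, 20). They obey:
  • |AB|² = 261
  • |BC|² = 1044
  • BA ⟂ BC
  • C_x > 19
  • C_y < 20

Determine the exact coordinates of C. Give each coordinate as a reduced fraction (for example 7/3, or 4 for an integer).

C = (31, -10)

1. C_x = 31  [[BA ⟂ BC ⇒ -15x-6y+405=0] ∩ [|C−(19, 20)|²=1044]]
2. C_y = -10  [[BA ⟂ BC ⇒ -15x-6y+405=0] ∩ [|C−(19, 20)|²=1044]]
   so C = (31, -10)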